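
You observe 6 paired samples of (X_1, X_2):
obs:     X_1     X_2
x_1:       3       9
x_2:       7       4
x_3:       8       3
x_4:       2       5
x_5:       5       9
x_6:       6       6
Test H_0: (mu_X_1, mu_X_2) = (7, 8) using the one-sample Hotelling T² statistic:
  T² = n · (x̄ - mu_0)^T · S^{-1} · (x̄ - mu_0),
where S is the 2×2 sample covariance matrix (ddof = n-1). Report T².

Step 1 — sample mean vector:
  mean(X_1) = (3 + 7 + 8 + 2 + 5 + 6) / 6 = 31/6 = 5.1667
  mean(X_2) = (9 + 4 + 3 + 5 + 9 + 6) / 6 = 36/6 = 6
  x̄ = (5.1667, 6),  deviation x̄ - mu_0 = (5.1667, 6) - (7, 8) = (-1.8333, -2).

Step 2 — sample covariance matrix, S[i,j] = (1/(n-1)) · Σ_k (x_{k,i} - mean_i) · (x_{k,j} - mean_j), divisor n-1 = 5:
  S[X_1,X_1] = ((-2.1667)·(-2.1667) + (1.8333)·(1.8333) + (2.8333)·(2.8333) + (-3.1667)·(-3.1667) + (-0.1667)·(-0.1667) + (0.8333)·(0.8333)) / 5 = 26.8333/5 = 5.3667
  S[X_1,X_2] = ((-2.1667)·(3) + (1.8333)·(-2) + (2.8333)·(-3) + (-3.1667)·(-1) + (-0.1667)·(3) + (0.8333)·(0)) / 5 = -16/5 = -3.2
  S[X_2,X_2] = ((3)·(3) + (-2)·(-2) + (-3)·(-3) + (-1)·(-1) + (3)·(3) + (0)·(0)) / 5 = 32/5 = 6.4
  S = [[5.3667, -3.2],
 [-3.2, 6.4]].

Step 3 — invert S. det(S) = 5.3667·6.4 - (-3.2)² = 24.1067.
  S^{-1} = (1/det) · [[d, -b], [-b, a]] = [[0.2655, 0.1327],
 [0.1327, 0.2226]].

Step 4 — quadratic form (x̄ - mu_0)^T · S^{-1} · (x̄ - mu_0):
  S^{-1} · (x̄ - mu_0) = (-0.7522, -0.6886),
  (x̄ - mu_0)^T · [...] = (-1.8333)·(-0.7522) + (-2)·(-0.6886) = 2.7563.

Step 5 — scale by n: T² = 6 · 2.7563 = 16.5376.

T² ≈ 16.5376


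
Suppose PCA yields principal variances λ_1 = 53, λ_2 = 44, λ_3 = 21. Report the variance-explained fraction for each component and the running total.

Step 1 — total variance = trace(Sigma) = Σ λ_i = 53 + 44 + 21 = 118.

Step 2 — fraction explained by component i = λ_i / Σ λ:
  PC1: 53/118 = 0.4492
  PC2: 44/118 = 0.3729
  PC3: 21/118 = 0.178

Step 3 — cumulative fraction after k components = (λ_1 + ... + λ_k) / Σ λ:
  k = 1: 53/118 = 0.4492
  k = 2: (53 + 44)/118 = 97/118 = 0.822
  k = 3: (53 + 44 + 21)/118 = 118/118 = 1

Summary (fraction, with percent):

explained: PC1 0.4492 (44.92%), PC2 0.3729 (37.29%), PC3 0.178 (17.8%);  cumulative: 0.4492, 0.822, 1


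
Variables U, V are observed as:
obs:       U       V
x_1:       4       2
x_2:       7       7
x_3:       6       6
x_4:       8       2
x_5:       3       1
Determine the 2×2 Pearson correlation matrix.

Step 1 — column means:
  mean(U) = (4 + 7 + 6 + 8 + 3) / 5 = 28/5 = 5.6
  mean(V) = (2 + 7 + 6 + 2 + 1) / 5 = 18/5 = 3.6

Step 2 — sample variances and covariances s[i,j] = (1/(n-1)) · Σ_k (x_{k,i} - mean_i) · (x_{k,j} - mean_j), with n-1 = 4:
  s[U,U] = ((-1.6)·(-1.6) + (1.4)·(1.4) + (0.4)·(0.4) + (2.4)·(2.4) + (-2.6)·(-2.6)) / 4 = 17.2/4 = 4.3
  s[U,V] = ((-1.6)·(-1.6) + (1.4)·(3.4) + (0.4)·(2.4) + (2.4)·(-1.6) + (-2.6)·(-2.6)) / 4 = 11.2/4 = 2.8
  s[V,V] = ((-1.6)·(-1.6) + (3.4)·(3.4) + (2.4)·(2.4) + (-1.6)·(-1.6) + (-2.6)·(-2.6)) / 4 = 29.2/4 = 7.3
  Sample standard deviations s_i = √(s[i,i]):
  s(U) = √(4.3) = 2.0736
  s(V) = √(7.3) = 2.7019

Step 3 — r_{ij} = s_{ij} / (s_i · s_j):
  r[U,U] = 1 (diagonal).
  r[U,V] = 2.8 / (2.0736 · 2.7019) = 2.8 / 5.6027 = 0.4998
  r[V,V] = 1 (diagonal).

R is symmetric with unit diagonal. Assembling:

R = [[1, 0.4998],
 [0.4998, 1]]


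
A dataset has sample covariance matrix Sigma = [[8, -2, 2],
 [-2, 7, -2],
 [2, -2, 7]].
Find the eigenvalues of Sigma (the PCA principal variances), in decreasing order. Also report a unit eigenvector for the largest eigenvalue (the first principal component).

Step 1 — characteristic polynomial p(λ) = det(λI - Sigma) = λ³ - tr·λ² + c_1·λ - det, where tr = trace, c_1 = sum of the principal 2×2 minors, det = det(Sigma):
  tr = 8 + 7 + 7 = 22,
  c_1 = (8·7 - (-2)²) + (8·7 - (2)²) + (7·7 - (-2)²) = 52 + 52 + 45 = 149,
  det = 8·(7·7 - (-2)²) - (-2)·((-2)·7 - (-2)·(2)) + (2)·((-2)·(-2) - 7·(2)) = 8·(45) - (-2)·(-10) + (2)·(-10) = 320.
  So p(λ) = λ³ - 22λ² + 149λ - 320.
Step 2 — look for an integer root (rational root theorem: any rational root is an integer divisor of 320). Testing λ = 5:
  p(5) = 125 - 550 + 745 - 320 = 0  ✓
  Dividing out (λ - 5): p(λ) = (λ - 5)(λ² - 17λ + 64).
Step 3 — remaining eigenvalues from the quadratic λ² - 17λ + 64 = 0:
  Δ = 17² - 4·64 = 289 - 256 = 33,  λ = (17 ± √33)/2 = (17 ± 5.7446)/2 ≈ 11.3723 or 5.6277.
  Sorted: λ_1 = 11.3723,  λ_2 = 5.6277,  λ_3 = 5  (check: sum = 22 = tr ✓).

Step 4 — unit eigenvector for λ_1 ≈ 11.3723: v spans the null space of (Sigma - λ_1 I), whose rows are
  r_1 = (-3.3723, -2, 2),  r_2 = (-2, -4.3723, -2),  r_3 = (2, -2, -4.3723).
  v is orthogonal to every row, so take v ∝ r_1 × r_2 = ((-2)·(-2) - (2)·(-4.3723), (2)·(-2) - (-3.3723)·(-2), (-3.3723)·(-4.3723) - (-2)·(-2)) ≈ (12.7446, -10.7446, 10.7446).
  Let u = (12.7446, -10.7446, 10.7446).
  ||u|| = √((12.7446)² + (-10.7446)² + (10.7446)²) = √(393.3151) ≈ 19.8322,  v_1 = u/||u|| ≈ (0.6426, -0.5418, 0.5418) (||v_1|| = 1).

λ_1 = 11.3723,  λ_2 = 5.6277,  λ_3 = 5;  v_1 ≈ (0.6426, -0.5418, 0.5418)


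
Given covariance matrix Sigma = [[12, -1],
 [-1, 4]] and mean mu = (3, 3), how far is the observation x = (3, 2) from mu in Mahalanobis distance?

Step 1 — centre the observation: (x - mu) = (0, -1).

Step 2 — invert Sigma. det(Sigma) = 12·4 - (-1)² = 47.
  Sigma^{-1} = (1/det) · [[d, -b], [-b, a]] = [[0.0851, 0.0213],
 [0.0213, 0.2553]].

Step 3 — form the quadratic (x - mu)^T · Sigma^{-1} · (x - mu):
  Sigma^{-1} · (x - mu) = (-0.0213, -0.2553).
  (x - mu)^T · [Sigma^{-1} · (x - mu)] = (0)·(-0.0213) + (-1)·(-0.2553) = 0.2553.

Step 4 — take square root: d = √(0.2553) ≈ 0.5053.

d(x, mu) = √(0.2553) ≈ 0.5053


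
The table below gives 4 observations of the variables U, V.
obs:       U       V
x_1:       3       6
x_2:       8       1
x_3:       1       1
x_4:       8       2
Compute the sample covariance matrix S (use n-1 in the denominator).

Step 1 — column means:
  mean(U) = (3 + 8 + 1 + 8) / 4 = 20/4 = 5
  mean(V) = (6 + 1 + 1 + 2) / 4 = 10/4 = 2.5

Step 2 — sample covariance S[i,j] = (1/(n-1)) · Σ_k (x_{k,i} - mean_i) · (x_{k,j} - mean_j), with n-1 = 3.
  S[U,U] = ((-2)·(-2) + (3)·(3) + (-4)·(-4) + (3)·(3)) / 3 = 38/3 = 12.6667
  S[U,V] = ((-2)·(3.5) + (3)·(-1.5) + (-4)·(-1.5) + (3)·(-0.5)) / 3 = -7/3 = -2.3333
  S[V,V] = ((3.5)·(3.5) + (-1.5)·(-1.5) + (-1.5)·(-1.5) + (-0.5)·(-0.5)) / 3 = 17/3 = 5.6667

S is symmetric (S[j,i] = S[i,j]). Assembling:

S = [[12.6667, -2.3333],
 [-2.3333, 5.6667]]


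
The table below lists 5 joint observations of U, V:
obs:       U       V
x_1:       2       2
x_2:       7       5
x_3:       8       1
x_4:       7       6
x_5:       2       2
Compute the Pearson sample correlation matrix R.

Step 1 — column means:
  mean(U) = (2 + 7 + 8 + 7 + 2) / 5 = 26/5 = 5.2
  mean(V) = (2 + 5 + 1 + 6 + 2) / 5 = 16/5 = 3.2

Step 2 — sample variances and covariances s[i,j] = (1/(n-1)) · Σ_k (x_{k,i} - mean_i) · (x_{k,j} - mean_j), with n-1 = 4:
  s[U,U] = ((-3.2)·(-3.2) + (1.8)·(1.8) + (2.8)·(2.8) + (1.8)·(1.8) + (-3.2)·(-3.2)) / 4 = 34.8/4 = 8.7
  s[U,V] = ((-3.2)·(-1.2) + (1.8)·(1.8) + (2.8)·(-2.2) + (1.8)·(2.8) + (-3.2)·(-1.2)) / 4 = 9.8/4 = 2.45
  s[V,V] = ((-1.2)·(-1.2) + (1.8)·(1.8) + (-2.2)·(-2.2) + (2.8)·(2.8) + (-1.2)·(-1.2)) / 4 = 18.8/4 = 4.7
  Sample standard deviations s_i = √(s[i,i]):
  s(U) = √(8.7) = 2.9496
  s(V) = √(4.7) = 2.1679

Step 3 — r_{ij} = s_{ij} / (s_i · s_j):
  r[U,U] = 1 (diagonal).
  r[U,V] = 2.45 / (2.9496 · 2.1679) = 2.45 / 6.3945 = 0.3831
  r[V,V] = 1 (diagonal).

R is symmetric with unit diagonal. Assembling:

R = [[1, 0.3831],
 [0.3831, 1]]


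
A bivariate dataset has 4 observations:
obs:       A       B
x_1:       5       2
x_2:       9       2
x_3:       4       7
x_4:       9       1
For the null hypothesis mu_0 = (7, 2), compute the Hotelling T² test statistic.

Step 1 — sample mean vector:
  mean(A) = (5 + 9 + 4 + 9) / 4 = 27/4 = 6.75
  mean(B) = (2 + 2 + 7 + 1) / 4 = 12/4 = 3
  x̄ = (6.75, 3),  deviation x̄ - mu_0 = (6.75, 3) - (7, 2) = (-0.25, 1).

Step 2 — sample covariance matrix, S[i,j] = (1/(n-1)) · Σ_k (x_{k,i} - mean_i) · (x_{k,j} - mean_j), divisor n-1 = 3:
  S[A,A] = ((-1.75)·(-1.75) + (2.25)·(2.25) + (-2.75)·(-2.75) + (2.25)·(2.25)) / 3 = 20.75/3 = 6.9167
  S[A,B] = ((-1.75)·(-1) + (2.25)·(-1) + (-2.75)·(4) + (2.25)·(-2)) / 3 = -16/3 = -5.3333
  S[B,B] = ((-1)·(-1) + (-1)·(-1) + (4)·(4) + (-2)·(-2)) / 3 = 22/3 = 7.3333
  S = [[6.9167, -5.3333],
 [-5.3333, 7.3333]].

Step 3 — invert S. det(S) = 6.9167·7.3333 - (-5.3333)² = 22.2778.
  S^{-1} = (1/det) · [[d, -b], [-b, a]] = [[0.3292, 0.2394],
 [0.2394, 0.3105]].

Step 4 — quadratic form (x̄ - mu_0)^T · S^{-1} · (x̄ - mu_0):
  S^{-1} · (x̄ - mu_0) = (0.1571, 0.2506),
  (x̄ - mu_0)^T · [...] = (-0.25)·(0.1571) + (1)·(0.2506) = 0.2113.

Step 5 — scale by n: T² = 4 · 0.2113 = 0.8454.

T² ≈ 0.8454


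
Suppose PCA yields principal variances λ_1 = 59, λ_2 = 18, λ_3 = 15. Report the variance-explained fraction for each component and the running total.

Step 1 — total variance = trace(Sigma) = Σ λ_i = 59 + 18 + 15 = 92.

Step 2 — fraction explained by component i = λ_i / Σ λ:
  PC1: 59/92 = 0.6413
  PC2: 18/92 = 0.1957
  PC3: 15/92 = 0.163

Step 3 — cumulative fraction after k components = (λ_1 + ... + λ_k) / Σ λ:
  k = 1: 59/92 = 0.6413
  k = 2: (59 + 18)/92 = 77/92 = 0.837
  k = 3: (59 + 18 + 15)/92 = 92/92 = 1

Summary (fraction, with percent):

explained: PC1 0.6413 (64.13%), PC2 0.1957 (19.57%), PC3 0.163 (16.3%);  cumulative: 0.6413, 0.837, 1


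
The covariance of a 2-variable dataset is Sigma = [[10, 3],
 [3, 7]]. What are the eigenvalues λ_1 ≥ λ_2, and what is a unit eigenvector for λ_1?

Step 1 — characteristic polynomial of 2×2 Sigma:
  det(Sigma - λI) = λ² - trace · λ + det = 0.
  trace = 10 + 7 = 17, det = 10·7 - (3)² = 61.
Step 2 — discriminant:
  Δ = trace² - 4·det = 289 - 244 = 45.
Step 3 — eigenvalues:
  λ = (trace ± √Δ)/2 = (17 ± 6.7082)/2,
  λ_1 = 11.8541,  λ_2 = 5.1459.

Step 4 — unit eigenvector for λ_1: solve (Sigma - λ_1 I)v = 0. First row:
  (10 - 11.8541)·v_x + (3)·v_y = 0, i.e. (-1.8541)·v_x + (3)·v_y = 0,
  so v ∝ (b, λ_1 - a) = (3, 1.8541) = u.
  ||u|| = √((3)² + (1.8541)²) = √(12.4377) ≈ 3.5267,
  v_1 = u/||u|| ≈ (0.8507, 0.5257) (||v_1|| = 1).

λ_1 = 11.8541,  λ_2 = 5.1459;  v_1 ≈ (0.8507, 0.5257)


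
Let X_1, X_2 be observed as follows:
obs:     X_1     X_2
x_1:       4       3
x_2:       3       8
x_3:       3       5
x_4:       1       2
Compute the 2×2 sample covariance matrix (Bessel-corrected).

Step 1 — column means:
  mean(X_1) = (4 + 3 + 3 + 1) / 4 = 11/4 = 2.75
  mean(X_2) = (3 + 8 + 5 + 2) / 4 = 18/4 = 4.5

Step 2 — sample covariance S[i,j] = (1/(n-1)) · Σ_k (x_{k,i} - mean_i) · (x_{k,j} - mean_j), with n-1 = 3.
  S[X_1,X_1] = ((1.25)·(1.25) + (0.25)·(0.25) + (0.25)·(0.25) + (-1.75)·(-1.75)) / 3 = 4.75/3 = 1.5833
  S[X_1,X_2] = ((1.25)·(-1.5) + (0.25)·(3.5) + (0.25)·(0.5) + (-1.75)·(-2.5)) / 3 = 3.5/3 = 1.1667
  S[X_2,X_2] = ((-1.5)·(-1.5) + (3.5)·(3.5) + (0.5)·(0.5) + (-2.5)·(-2.5)) / 3 = 21/3 = 7

S is symmetric (S[j,i] = S[i,j]). Assembling:

S = [[1.5833, 1.1667],
 [1.1667, 7]]


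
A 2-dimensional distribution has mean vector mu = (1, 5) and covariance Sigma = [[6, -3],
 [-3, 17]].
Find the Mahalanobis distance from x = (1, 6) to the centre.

Step 1 — centre the observation: (x - mu) = (0, 1).

Step 2 — invert Sigma. det(Sigma) = 6·17 - (-3)² = 93.
  Sigma^{-1} = (1/det) · [[d, -b], [-b, a]] = [[0.1828, 0.0323],
 [0.0323, 0.0645]].

Step 3 — form the quadratic (x - mu)^T · Sigma^{-1} · (x - mu):
  Sigma^{-1} · (x - mu) = (0.0323, 0.0645).
  (x - mu)^T · [Sigma^{-1} · (x - mu)] = (0)·(0.0323) + (1)·(0.0645) = 0.0645.

Step 4 — take square root: d = √(0.0645) ≈ 0.254.

d(x, mu) = √(0.0645) ≈ 0.254


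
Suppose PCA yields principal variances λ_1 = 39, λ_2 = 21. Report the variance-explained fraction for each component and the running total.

Step 1 — total variance = trace(Sigma) = Σ λ_i = 39 + 21 = 60.

Step 2 — fraction explained by component i = λ_i / Σ λ:
  PC1: 39/60 = 0.65
  PC2: 21/60 = 0.35

Step 3 — cumulative fraction after k components = (λ_1 + ... + λ_k) / Σ λ:
  k = 1: 39/60 = 0.65
  k = 2: (39 + 21)/60 = 60/60 = 1

Summary (fraction, with percent):

explained: PC1 0.65 (65%), PC2 0.35 (35%);  cumulative: 0.65, 1


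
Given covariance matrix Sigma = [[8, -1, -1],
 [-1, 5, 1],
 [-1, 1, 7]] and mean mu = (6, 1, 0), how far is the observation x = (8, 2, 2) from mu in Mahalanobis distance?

Step 1 — centre the observation: (x - mu) = (2, 1, 2).

Step 2 — invert Sigma (cofactor / det for 3×3, or solve directly):
  Sigma^{-1} = [[0.1298, 0.0229, 0.0153],
 [0.0229, 0.2099, -0.0267],
 [0.0153, -0.0267, 0.1489]].

Step 3 — form the quadratic (x - mu)^T · Sigma^{-1} · (x - mu):
  Sigma^{-1} · (x - mu) = (0.313, 0.2023, 0.3015).
  (x - mu)^T · [Sigma^{-1} · (x - mu)] = (2)·(0.313) + (1)·(0.2023) + (2)·(0.3015) = 1.4313.

Step 4 — take square root: d = √(1.4313) ≈ 1.1964.

d(x, mu) = √(1.4313) ≈ 1.1964


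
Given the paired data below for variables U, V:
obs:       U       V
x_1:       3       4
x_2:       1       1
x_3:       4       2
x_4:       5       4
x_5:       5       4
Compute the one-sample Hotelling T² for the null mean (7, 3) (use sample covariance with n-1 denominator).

Step 1 — sample mean vector:
  mean(U) = (3 + 1 + 4 + 5 + 5) / 5 = 18/5 = 3.6
  mean(V) = (4 + 1 + 2 + 4 + 4) / 5 = 15/5 = 3
  x̄ = (3.6, 3),  deviation x̄ - mu_0 = (3.6, 3) - (7, 3) = (-3.4, 0).

Step 2 — sample covariance matrix, S[i,j] = (1/(n-1)) · Σ_k (x_{k,i} - mean_i) · (x_{k,j} - mean_j), divisor n-1 = 4:
  S[U,U] = ((-0.6)·(-0.6) + (-2.6)·(-2.6) + (0.4)·(0.4) + (1.4)·(1.4) + (1.4)·(1.4)) / 4 = 11.2/4 = 2.8
  S[U,V] = ((-0.6)·(1) + (-2.6)·(-2) + (0.4)·(-1) + (1.4)·(1) + (1.4)·(1)) / 4 = 7/4 = 1.75
  S[V,V] = ((1)·(1) + (-2)·(-2) + (-1)·(-1) + (1)·(1) + (1)·(1)) / 4 = 8/4 = 2
  S = [[2.8, 1.75],
 [1.75, 2]].

Step 3 — invert S. det(S) = 2.8·2 - (1.75)² = 2.5375.
  S^{-1} = (1/det) · [[d, -b], [-b, a]] = [[0.7882, -0.6897],
 [-0.6897, 1.1034]].

Step 4 — quadratic form (x̄ - mu_0)^T · S^{-1} · (x̄ - mu_0):
  S^{-1} · (x̄ - mu_0) = (-2.6798, 2.3448),
  (x̄ - mu_0)^T · [...] = (-3.4)·(-2.6798) + (0)·(2.3448) = 9.1113.

Step 5 — scale by n: T² = 5 · 9.1113 = 45.5567.

T² ≈ 45.5567


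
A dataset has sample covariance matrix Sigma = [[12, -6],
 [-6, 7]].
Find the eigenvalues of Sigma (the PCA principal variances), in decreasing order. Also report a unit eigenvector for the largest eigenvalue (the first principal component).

Step 1 — characteristic polynomial of 2×2 Sigma:
  det(Sigma - λI) = λ² - trace · λ + det = 0.
  trace = 12 + 7 = 19, det = 12·7 - (-6)² = 48.
Step 2 — discriminant:
  Δ = trace² - 4·det = 361 - 192 = 169.
Step 3 — eigenvalues:
  λ = (trace ± √Δ)/2 = (19 ± 13)/2,
  λ_1 = 16,  λ_2 = 3.

Step 4 — unit eigenvector for λ_1: solve (Sigma - λ_1 I)v = 0. First row:
  (12 - 16)·v_x + (-6)·v_y = 0, i.e. (-4)·v_x + (-6)·v_y = 0,
  so v ∝ (b, λ_1 - a) = (-6, 4); multiply by -1 so the first entry is positive: u = (6, -4).
  ||u|| = √((6)² + (-4)²) = √(52) ≈ 7.2111,
  v_1 = u/||u|| ≈ (0.8321, -0.5547) (||v_1|| = 1).

λ_1 = 16,  λ_2 = 3;  v_1 ≈ (0.8321, -0.5547)


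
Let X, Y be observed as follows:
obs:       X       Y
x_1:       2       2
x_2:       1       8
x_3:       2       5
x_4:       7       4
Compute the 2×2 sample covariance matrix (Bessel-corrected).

Step 1 — column means:
  mean(X) = (2 + 1 + 2 + 7) / 4 = 12/4 = 3
  mean(Y) = (2 + 8 + 5 + 4) / 4 = 19/4 = 4.75

Step 2 — sample covariance S[i,j] = (1/(n-1)) · Σ_k (x_{k,i} - mean_i) · (x_{k,j} - mean_j), with n-1 = 3.
  S[X,X] = ((-1)·(-1) + (-2)·(-2) + (-1)·(-1) + (4)·(4)) / 3 = 22/3 = 7.3333
  S[X,Y] = ((-1)·(-2.75) + (-2)·(3.25) + (-1)·(0.25) + (4)·(-0.75)) / 3 = -7/3 = -2.3333
  S[Y,Y] = ((-2.75)·(-2.75) + (3.25)·(3.25) + (0.25)·(0.25) + (-0.75)·(-0.75)) / 3 = 18.75/3 = 6.25

S is symmetric (S[j,i] = S[i,j]). Assembling:

S = [[7.3333, -2.3333],
 [-2.3333, 6.25]]


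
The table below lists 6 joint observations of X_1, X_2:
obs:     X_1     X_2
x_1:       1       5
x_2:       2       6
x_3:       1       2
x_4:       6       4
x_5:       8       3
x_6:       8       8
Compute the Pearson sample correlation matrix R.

Step 1 — column means:
  mean(X_1) = (1 + 2 + 1 + 6 + 8 + 8) / 6 = 26/6 = 4.3333
  mean(X_2) = (5 + 6 + 2 + 4 + 3 + 8) / 6 = 28/6 = 4.6667

Step 2 — sample variances and covariances s[i,j] = (1/(n-1)) · Σ_k (x_{k,i} - mean_i) · (x_{k,j} - mean_j), with n-1 = 5:
  s[X_1,X_1] = ((-3.3333)·(-3.3333) + (-2.3333)·(-2.3333) + (-3.3333)·(-3.3333) + (1.6667)·(1.6667) + (3.6667)·(3.6667) + (3.6667)·(3.6667)) / 5 = 57.3333/5 = 11.4667
  s[X_1,X_2] = ((-3.3333)·(0.3333) + (-2.3333)·(1.3333) + (-3.3333)·(-2.6667) + (1.6667)·(-0.6667) + (3.6667)·(-1.6667) + (3.6667)·(3.3333)) / 5 = 9.6667/5 = 1.9333
  s[X_2,X_2] = ((0.3333)·(0.3333) + (1.3333)·(1.3333) + (-2.6667)·(-2.6667) + (-0.6667)·(-0.6667) + (-1.6667)·(-1.6667) + (3.3333)·(3.3333)) / 5 = 23.3333/5 = 4.6667
  Sample standard deviations s_i = √(s[i,i]):
  s(X_1) = √(11.4667) = 3.3862
  s(X_2) = √(4.6667) = 2.1602

Step 3 — r_{ij} = s_{ij} / (s_i · s_j):
  r[X_1,X_1] = 1 (diagonal).
  r[X_1,X_2] = 1.9333 / (3.3862 · 2.1602) = 1.9333 / 7.3151 = 0.2643
  r[X_2,X_2] = 1 (diagonal).

R is symmetric with unit diagonal. Assembling:

R = [[1, 0.2643],
 [0.2643, 1]]


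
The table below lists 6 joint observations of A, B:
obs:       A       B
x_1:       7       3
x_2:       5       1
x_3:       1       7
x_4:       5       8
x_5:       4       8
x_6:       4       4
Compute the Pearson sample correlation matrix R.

Step 1 — column means:
  mean(A) = (7 + 5 + 1 + 5 + 4 + 4) / 6 = 26/6 = 4.3333
  mean(B) = (3 + 1 + 7 + 8 + 8 + 4) / 6 = 31/6 = 5.1667

Step 2 — sample variances and covariances s[i,j] = (1/(n-1)) · Σ_k (x_{k,i} - mean_i) · (x_{k,j} - mean_j), with n-1 = 5:
  s[A,A] = ((2.6667)·(2.6667) + (0.6667)·(0.6667) + (-3.3333)·(-3.3333) + (0.6667)·(0.6667) + (-0.3333)·(-0.3333) + (-0.3333)·(-0.3333)) / 5 = 19.3333/5 = 3.8667
  s[A,B] = ((2.6667)·(-2.1667) + (0.6667)·(-4.1667) + (-3.3333)·(1.8333) + (0.6667)·(2.8333) + (-0.3333)·(2.8333) + (-0.3333)·(-1.1667)) / 5 = -13.3333/5 = -2.6667
  s[B,B] = ((-2.1667)·(-2.1667) + (-4.1667)·(-4.1667) + (1.8333)·(1.8333) + (2.8333)·(2.8333) + (2.8333)·(2.8333) + (-1.1667)·(-1.1667)) / 5 = 42.8333/5 = 8.5667
  Sample standard deviations s_i = √(s[i,i]):
  s(A) = √(3.8667) = 1.9664
  s(B) = √(8.5667) = 2.9269

Step 3 — r_{ij} = s_{ij} / (s_i · s_j):
  r[A,A] = 1 (diagonal).
  r[A,B] = -2.6667 / (1.9664 · 2.9269) = -2.6667 / 5.7554 = -0.4633
  r[B,B] = 1 (diagonal).

R is symmetric with unit diagonal. Assembling:

R = [[1, -0.4633],
 [-0.4633, 1]]


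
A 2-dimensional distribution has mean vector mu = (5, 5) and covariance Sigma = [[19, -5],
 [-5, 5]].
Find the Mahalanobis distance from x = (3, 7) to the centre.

Step 1 — centre the observation: (x - mu) = (-2, 2).

Step 2 — invert Sigma. det(Sigma) = 19·5 - (-5)² = 70.
  Sigma^{-1} = (1/det) · [[d, -b], [-b, a]] = [[0.0714, 0.0714],
 [0.0714, 0.2714]].

Step 3 — form the quadratic (x - mu)^T · Sigma^{-1} · (x - mu):
  Sigma^{-1} · (x - mu) = (0, 0.4).
  (x - mu)^T · [Sigma^{-1} · (x - mu)] = (-2)·(0) + (2)·(0.4) = 0.8.

Step 4 — take square root: d = √(0.8) ≈ 0.8944.

d(x, mu) = √(0.8) ≈ 0.8944


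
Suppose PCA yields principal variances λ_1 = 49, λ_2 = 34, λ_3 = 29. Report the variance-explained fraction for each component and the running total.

Step 1 — total variance = trace(Sigma) = Σ λ_i = 49 + 34 + 29 = 112.

Step 2 — fraction explained by component i = λ_i / Σ λ:
  PC1: 49/112 = 0.4375
  PC2: 34/112 = 0.3036
  PC3: 29/112 = 0.2589

Step 3 — cumulative fraction after k components = (λ_1 + ... + λ_k) / Σ λ:
  k = 1: 49/112 = 0.4375
  k = 2: (49 + 34)/112 = 83/112 = 0.7411
  k = 3: (49 + 34 + 29)/112 = 112/112 = 1

Summary (fraction, with percent):

explained: PC1 0.4375 (43.75%), PC2 0.3036 (30.36%), PC3 0.2589 (25.89%);  cumulative: 0.4375, 0.7411, 1


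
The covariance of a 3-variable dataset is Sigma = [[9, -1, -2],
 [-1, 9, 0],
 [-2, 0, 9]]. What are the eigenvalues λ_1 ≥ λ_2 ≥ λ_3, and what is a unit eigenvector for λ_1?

Step 1 — characteristic polynomial p(λ) = det(λI - Sigma) = λ³ - tr·λ² + c_1·λ - det, where tr = trace, c_1 = sum of the principal 2×2 minors, det = det(Sigma):
  tr = 9 + 9 + 9 = 27,
  c_1 = (9·9 - (-1)²) + (9·9 - (-2)²) + (9·9 - (0)²) = 80 + 77 + 81 = 238,
  det = 9·(9·9 - (0)²) - (-1)·((-1)·9 - (0)·(-2)) + (-2)·((-1)·(0) - 9·(-2)) = 9·(81) - (-1)·(-9) + (-2)·(18) = 684.
  So p(λ) = λ³ - 27λ² + 238λ - 684.
Step 2 — look for an integer root (rational root theorem: any rational root is an integer divisor of 684). Testing λ = 9:
  p(9) = 729 - 2187 + 2142 - 684 = 0  ✓
  Dividing out (λ - 9): p(λ) = (λ - 9)(λ² - 18λ + 76).
Step 3 — remaining eigenvalues from the quadratic λ² - 18λ + 76 = 0:
  Δ = 18² - 4·76 = 324 - 304 = 20,  λ = (18 ± √20)/2 = (18 ± 4.4721)/2 ≈ 11.2361 or 6.7639.
  Sorted: λ_1 = 11.2361,  λ_2 = 9,  λ_3 = 6.7639  (check: sum = 27 = tr ✓).

Step 4 — unit eigenvector for λ_1 ≈ 11.2361: v spans the null space of (Sigma - λ_1 I), whose rows are
  r_1 = (-2.2361, -1, -2),  r_2 = (-1, -2.2361, 0),  r_3 = (-2, 0, -2.2361).
  v is orthogonal to every row, so take v ∝ r_1 × r_2 = ((-1)·(0) - (-2)·(-2.2361), (-2)·(-1) - (-2.2361)·(0), (-2.2361)·(-2.2361) - (-1)·(-1)) ≈ (-4.4721, 2, 4).
  Rescale (multiply by -1 so the first nonzero entry is positive): u = (4.4721, -2, -4).
  ||u|| = √((4.4721)² + (-2)² + (-4)²) = √(40) ≈ 6.3246,  v_1 = u/||u|| ≈ (0.7071, -0.3162, -0.6325) (||v_1|| = 1).

λ_1 = 11.2361,  λ_2 = 9,  λ_3 = 6.7639;  v_1 ≈ (0.7071, -0.3162, -0.6325)


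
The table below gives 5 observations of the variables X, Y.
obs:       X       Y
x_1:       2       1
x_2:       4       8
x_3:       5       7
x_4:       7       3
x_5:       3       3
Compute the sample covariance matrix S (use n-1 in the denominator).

Step 1 — column means:
  mean(X) = (2 + 4 + 5 + 7 + 3) / 5 = 21/5 = 4.2
  mean(Y) = (1 + 8 + 7 + 3 + 3) / 5 = 22/5 = 4.4

Step 2 — sample covariance S[i,j] = (1/(n-1)) · Σ_k (x_{k,i} - mean_i) · (x_{k,j} - mean_j), with n-1 = 4.
  S[X,X] = ((-2.2)·(-2.2) + (-0.2)·(-0.2) + (0.8)·(0.8) + (2.8)·(2.8) + (-1.2)·(-1.2)) / 4 = 14.8/4 = 3.7
  S[X,Y] = ((-2.2)·(-3.4) + (-0.2)·(3.6) + (0.8)·(2.6) + (2.8)·(-1.4) + (-1.2)·(-1.4)) / 4 = 6.6/4 = 1.65
  S[Y,Y] = ((-3.4)·(-3.4) + (3.6)·(3.6) + (2.6)·(2.6) + (-1.4)·(-1.4) + (-1.4)·(-1.4)) / 4 = 35.2/4 = 8.8

S is symmetric (S[j,i] = S[i,j]). Assembling:

S = [[3.7, 1.65],
 [1.65, 8.8]]


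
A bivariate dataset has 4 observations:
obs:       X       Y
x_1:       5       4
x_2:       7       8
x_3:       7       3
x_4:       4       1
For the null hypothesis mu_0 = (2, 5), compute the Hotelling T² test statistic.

Step 1 — sample mean vector:
  mean(X) = (5 + 7 + 7 + 4) / 4 = 23/4 = 5.75
  mean(Y) = (4 + 8 + 3 + 1) / 4 = 16/4 = 4
  x̄ = (5.75, 4),  deviation x̄ - mu_0 = (5.75, 4) - (2, 5) = (3.75, -1).

Step 2 — sample covariance matrix, S[i,j] = (1/(n-1)) · Σ_k (x_{k,i} - mean_i) · (x_{k,j} - mean_j), divisor n-1 = 3:
  S[X,X] = ((-0.75)·(-0.75) + (1.25)·(1.25) + (1.25)·(1.25) + (-1.75)·(-1.75)) / 3 = 6.75/3 = 2.25
  S[X,Y] = ((-0.75)·(0) + (1.25)·(4) + (1.25)·(-1) + (-1.75)·(-3)) / 3 = 9/3 = 3
  S[Y,Y] = ((0)·(0) + (4)·(4) + (-1)·(-1) + (-3)·(-3)) / 3 = 26/3 = 8.6667
  S = [[2.25, 3],
 [3, 8.6667]].

Step 3 — invert S. det(S) = 2.25·8.6667 - (3)² = 10.5.
  S^{-1} = (1/det) · [[d, -b], [-b, a]] = [[0.8254, -0.2857],
 [-0.2857, 0.2143]].

Step 4 — quadratic form (x̄ - mu_0)^T · S^{-1} · (x̄ - mu_0):
  S^{-1} · (x̄ - mu_0) = (3.381, -1.2857),
  (x̄ - mu_0)^T · [...] = (3.75)·(3.381) + (-1)·(-1.2857) = 13.9643.

Step 5 — scale by n: T² = 4 · 13.9643 = 55.8571.

T² ≈ 55.8571


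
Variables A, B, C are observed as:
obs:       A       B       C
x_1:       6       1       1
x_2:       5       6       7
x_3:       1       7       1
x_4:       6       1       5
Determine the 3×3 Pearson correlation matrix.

Step 1 — column means:
  mean(A) = (6 + 5 + 1 + 6) / 4 = 18/4 = 4.5
  mean(B) = (1 + 6 + 7 + 1) / 4 = 15/4 = 3.75
  mean(C) = (1 + 7 + 1 + 5) / 4 = 14/4 = 3.5

Step 2 — sample variances and covariances s[i,j] = (1/(n-1)) · Σ_k (x_{k,i} - mean_i) · (x_{k,j} - mean_j), with n-1 = 3:
  s[A,A] = ((1.5)·(1.5) + (0.5)·(0.5) + (-3.5)·(-3.5) + (1.5)·(1.5)) / 3 = 17/3 = 5.6667
  s[A,B] = ((1.5)·(-2.75) + (0.5)·(2.25) + (-3.5)·(3.25) + (1.5)·(-2.75)) / 3 = -18.5/3 = -6.1667
  s[A,C] = ((1.5)·(-2.5) + (0.5)·(3.5) + (-3.5)·(-2.5) + (1.5)·(1.5)) / 3 = 9/3 = 3
  s[B,B] = ((-2.75)·(-2.75) + (2.25)·(2.25) + (3.25)·(3.25) + (-2.75)·(-2.75)) / 3 = 30.75/3 = 10.25
  s[B,C] = ((-2.75)·(-2.5) + (2.25)·(3.5) + (3.25)·(-2.5) + (-2.75)·(1.5)) / 3 = 2.5/3 = 0.8333
  s[C,C] = ((-2.5)·(-2.5) + (3.5)·(3.5) + (-2.5)·(-2.5) + (1.5)·(1.5)) / 3 = 27/3 = 9
  Sample standard deviations s_i = √(s[i,i]):
  s(A) = √(5.6667) = 2.3805
  s(B) = √(10.25) = 3.2016
  s(C) = √(9) = 3

Step 3 — r_{ij} = s_{ij} / (s_i · s_j):
  r[A,A] = 1 (diagonal).
  r[A,B] = -6.1667 / (2.3805 · 3.2016) = -6.1667 / 7.6212 = -0.8091
  r[A,C] = 3 / (2.3805 · 3) = 3 / 7.1414 = 0.4201
  r[B,B] = 1 (diagonal).
  r[B,C] = 0.8333 / (3.2016 · 3) = 0.8333 / 9.6047 = 0.0868
  r[C,C] = 1 (diagonal).

R is symmetric with unit diagonal. Assembling:

R = [[1, -0.8091, 0.4201],
 [-0.8091, 1, 0.0868],
 [0.4201, 0.0868, 1]]


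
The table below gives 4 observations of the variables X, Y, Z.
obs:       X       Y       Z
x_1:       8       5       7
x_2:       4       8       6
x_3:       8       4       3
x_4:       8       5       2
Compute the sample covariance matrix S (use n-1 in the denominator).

Step 1 — column means:
  mean(X) = (8 + 4 + 8 + 8) / 4 = 28/4 = 7
  mean(Y) = (5 + 8 + 4 + 5) / 4 = 22/4 = 5.5
  mean(Z) = (7 + 6 + 3 + 2) / 4 = 18/4 = 4.5

Step 2 — sample covariance S[i,j] = (1/(n-1)) · Σ_k (x_{k,i} - mean_i) · (x_{k,j} - mean_j), with n-1 = 3.
  S[X,X] = ((1)·(1) + (-3)·(-3) + (1)·(1) + (1)·(1)) / 3 = 12/3 = 4
  S[X,Y] = ((1)·(-0.5) + (-3)·(2.5) + (1)·(-1.5) + (1)·(-0.5)) / 3 = -10/3 = -3.3333
  S[X,Z] = ((1)·(2.5) + (-3)·(1.5) + (1)·(-1.5) + (1)·(-2.5)) / 3 = -6/3 = -2
  S[Y,Y] = ((-0.5)·(-0.5) + (2.5)·(2.5) + (-1.5)·(-1.5) + (-0.5)·(-0.5)) / 3 = 9/3 = 3
  S[Y,Z] = ((-0.5)·(2.5) + (2.5)·(1.5) + (-1.5)·(-1.5) + (-0.5)·(-2.5)) / 3 = 6/3 = 2
  S[Z,Z] = ((2.5)·(2.5) + (1.5)·(1.5) + (-1.5)·(-1.5) + (-2.5)·(-2.5)) / 3 = 17/3 = 5.6667

S is symmetric (S[j,i] = S[i,j]). Assembling:

S = [[4, -3.3333, -2],
 [-3.3333, 3, 2],
 [-2, 2, 5.6667]]


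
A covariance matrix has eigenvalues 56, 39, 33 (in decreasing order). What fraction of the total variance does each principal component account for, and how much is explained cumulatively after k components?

Step 1 — total variance = trace(Sigma) = Σ λ_i = 56 + 39 + 33 = 128.

Step 2 — fraction explained by component i = λ_i / Σ λ:
  PC1: 56/128 = 0.4375
  PC2: 39/128 = 0.3047
  PC3: 33/128 = 0.2578

Step 3 — cumulative fraction after k components = (λ_1 + ... + λ_k) / Σ λ:
  k = 1: 56/128 = 0.4375
  k = 2: (56 + 39)/128 = 95/128 = 0.7422
  k = 3: (56 + 39 + 33)/128 = 128/128 = 1

Summary (fraction, with percent):

explained: PC1 0.4375 (43.75%), PC2 0.3047 (30.47%), PC3 0.2578 (25.78%);  cumulative: 0.4375, 0.7422, 1


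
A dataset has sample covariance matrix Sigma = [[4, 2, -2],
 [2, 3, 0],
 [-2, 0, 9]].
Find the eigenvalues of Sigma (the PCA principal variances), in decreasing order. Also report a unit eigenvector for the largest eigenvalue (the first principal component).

Step 1 — characteristic polynomial p(λ) = det(λI - Sigma) = λ³ - tr·λ² + c_1·λ - det, where tr = trace, c_1 = sum of the principal 2×2 minors, det = det(Sigma):
  tr = 4 + 3 + 9 = 16,
  c_1 = (4·3 - (2)²) + (4·9 - (-2)²) + (3·9 - (0)²) = 8 + 32 + 27 = 67,
  det = 4·(3·9 - (0)²) - (2)·((2)·9 - (0)·(-2)) + (-2)·((2)·(0) - 3·(-2)) = 4·(27) - (2)·(18) + (-2)·(6) = 60.
  So p(λ) = λ³ - 16λ² + 67λ - 60.
Step 2 — look for an integer root (rational root theorem: any rational root is an integer divisor of 60). Testing λ = 5:
  p(5) = 125 - 400 + 335 - 60 = 0  ✓
  Dividing out (λ - 5): p(λ) = (λ - 5)(λ² - 11λ + 12).
Step 3 — remaining eigenvalues from the quadratic λ² - 11λ + 12 = 0:
  Δ = 11² - 4·12 = 121 - 48 = 73,  λ = (11 ± √73)/2 = (11 ± 8.544)/2 ≈ 9.772 or 1.228.
  Sorted: λ_1 = 9.772,  λ_2 = 5,  λ_3 = 1.228  (check: sum = 16 = tr ✓).

Step 4 — unit eigenvector for λ_1 ≈ 9.772: v spans the null space of (Sigma - λ_1 I), whose rows are
  r_1 = (-5.772, 2, -2),  r_2 = (2, -6.772, 0),  r_3 = (-2, 0, -0.772).
  v is orthogonal to every row, so take v ∝ r_1 × r_2 = ((2)·(0) - (-2)·(-6.772), (-2)·(2) - (-5.772)·(0), (-5.772)·(-6.772) - (2)·(2)) ≈ (-13.544, -4, 35.088).
  Rescale (multiply by -1 so the first nonzero entry is positive): u = (13.544, 4, -35.088).
  ||u|| = √((13.544)² + (4)² + (-35.088)²) = √(1430.6083) ≈ 37.8234,  v_1 = u/||u|| ≈ (0.3581, 0.1058, -0.9277) (||v_1|| = 1).

λ_1 = 9.772,  λ_2 = 5,  λ_3 = 1.228;  v_1 ≈ (0.3581, 0.1058, -0.9277)


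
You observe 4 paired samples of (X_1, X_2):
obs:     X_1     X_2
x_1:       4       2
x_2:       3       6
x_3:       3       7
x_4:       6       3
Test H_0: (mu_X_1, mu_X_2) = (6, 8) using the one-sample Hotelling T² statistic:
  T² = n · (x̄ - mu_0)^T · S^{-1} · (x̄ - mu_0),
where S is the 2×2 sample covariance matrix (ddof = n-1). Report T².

Step 1 — sample mean vector:
  mean(X_1) = (4 + 3 + 3 + 6) / 4 = 16/4 = 4
  mean(X_2) = (2 + 6 + 7 + 3) / 4 = 18/4 = 4.5
  x̄ = (4, 4.5),  deviation x̄ - mu_0 = (4, 4.5) - (6, 8) = (-2, -3.5).

Step 2 — sample covariance matrix, S[i,j] = (1/(n-1)) · Σ_k (x_{k,i} - mean_i) · (x_{k,j} - mean_j), divisor n-1 = 3:
  S[X_1,X_1] = ((0)·(0) + (-1)·(-1) + (-1)·(-1) + (2)·(2)) / 3 = 6/3 = 2
  S[X_1,X_2] = ((0)·(-2.5) + (-1)·(1.5) + (-1)·(2.5) + (2)·(-1.5)) / 3 = -7/3 = -2.3333
  S[X_2,X_2] = ((-2.5)·(-2.5) + (1.5)·(1.5) + (2.5)·(2.5) + (-1.5)·(-1.5)) / 3 = 17/3 = 5.6667
  S = [[2, -2.3333],
 [-2.3333, 5.6667]].

Step 3 — invert S. det(S) = 2·5.6667 - (-2.3333)² = 5.8889.
  S^{-1} = (1/det) · [[d, -b], [-b, a]] = [[0.9623, 0.3962],
 [0.3962, 0.3396]].

Step 4 — quadratic form (x̄ - mu_0)^T · S^{-1} · (x̄ - mu_0):
  S^{-1} · (x̄ - mu_0) = (-3.3113, -1.9811),
  (x̄ - mu_0)^T · [...] = (-2)·(-3.3113) + (-3.5)·(-1.9811) = 13.5566.

Step 5 — scale by n: T² = 4 · 13.5566 = 54.2264.

T² ≈ 54.2264


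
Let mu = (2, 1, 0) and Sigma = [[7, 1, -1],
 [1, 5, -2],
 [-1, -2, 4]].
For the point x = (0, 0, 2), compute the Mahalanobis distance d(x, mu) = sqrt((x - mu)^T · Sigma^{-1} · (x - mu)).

Step 1 — centre the observation: (x - mu) = (-2, -1, 2).

Step 2 — invert Sigma (cofactor / det for 3×3, or solve directly):
  Sigma^{-1} = [[0.1495, -0.0187, 0.028],
 [-0.0187, 0.2523, 0.1215],
 [0.028, 0.1215, 0.3178]].

Step 3 — form the quadratic (x - mu)^T · Sigma^{-1} · (x - mu):
  Sigma^{-1} · (x - mu) = (-0.2243, 0.028, 0.4579).
  (x - mu)^T · [Sigma^{-1} · (x - mu)] = (-2)·(-0.2243) + (-1)·(0.028) + (2)·(0.4579) = 1.3364.

Step 4 — take square root: d = √(1.3364) ≈ 1.156.

d(x, mu) = √(1.3364) ≈ 1.156


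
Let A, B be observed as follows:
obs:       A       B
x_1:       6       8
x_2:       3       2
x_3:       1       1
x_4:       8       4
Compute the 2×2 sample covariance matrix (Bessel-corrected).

Step 1 — column means:
  mean(A) = (6 + 3 + 1 + 8) / 4 = 18/4 = 4.5
  mean(B) = (8 + 2 + 1 + 4) / 4 = 15/4 = 3.75

Step 2 — sample covariance S[i,j] = (1/(n-1)) · Σ_k (x_{k,i} - mean_i) · (x_{k,j} - mean_j), with n-1 = 3.
  S[A,A] = ((1.5)·(1.5) + (-1.5)·(-1.5) + (-3.5)·(-3.5) + (3.5)·(3.5)) / 3 = 29/3 = 9.6667
  S[A,B] = ((1.5)·(4.25) + (-1.5)·(-1.75) + (-3.5)·(-2.75) + (3.5)·(0.25)) / 3 = 19.5/3 = 6.5
  S[B,B] = ((4.25)·(4.25) + (-1.75)·(-1.75) + (-2.75)·(-2.75) + (0.25)·(0.25)) / 3 = 28.75/3 = 9.5833

S is symmetric (S[j,i] = S[i,j]). Assembling:

S = [[9.6667, 6.5],
 [6.5, 9.5833]]


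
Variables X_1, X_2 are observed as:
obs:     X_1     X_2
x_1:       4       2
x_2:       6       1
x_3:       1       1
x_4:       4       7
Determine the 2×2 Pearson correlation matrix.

Step 1 — column means:
  mean(X_1) = (4 + 6 + 1 + 4) / 4 = 15/4 = 3.75
  mean(X_2) = (2 + 1 + 1 + 7) / 4 = 11/4 = 2.75

Step 2 — sample variances and covariances s[i,j] = (1/(n-1)) · Σ_k (x_{k,i} - mean_i) · (x_{k,j} - mean_j), with n-1 = 3:
  s[X_1,X_1] = ((0.25)·(0.25) + (2.25)·(2.25) + (-2.75)·(-2.75) + (0.25)·(0.25)) / 3 = 12.75/3 = 4.25
  s[X_1,X_2] = ((0.25)·(-0.75) + (2.25)·(-1.75) + (-2.75)·(-1.75) + (0.25)·(4.25)) / 3 = 1.75/3 = 0.5833
  s[X_2,X_2] = ((-0.75)·(-0.75) + (-1.75)·(-1.75) + (-1.75)·(-1.75) + (4.25)·(4.25)) / 3 = 24.75/3 = 8.25
  Sample standard deviations s_i = √(s[i,i]):
  s(X_1) = √(4.25) = 2.0616
  s(X_2) = √(8.25) = 2.8723

Step 3 — r_{ij} = s_{ij} / (s_i · s_j):
  r[X_1,X_1] = 1 (diagonal).
  r[X_1,X_2] = 0.5833 / (2.0616 · 2.8723) = 0.5833 / 5.9214 = 0.0985
  r[X_2,X_2] = 1 (diagonal).

R is symmetric with unit diagonal. Assembling:

R = [[1, 0.0985],
 [0.0985, 1]]


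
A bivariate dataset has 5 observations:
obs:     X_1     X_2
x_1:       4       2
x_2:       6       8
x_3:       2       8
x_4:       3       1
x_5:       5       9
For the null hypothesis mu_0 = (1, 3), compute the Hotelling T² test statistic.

Step 1 — sample mean vector:
  mean(X_1) = (4 + 6 + 2 + 3 + 5) / 5 = 20/5 = 4
  mean(X_2) = (2 + 8 + 8 + 1 + 9) / 5 = 28/5 = 5.6
  x̄ = (4, 5.6),  deviation x̄ - mu_0 = (4, 5.6) - (1, 3) = (3, 2.6).

Step 2 — sample covariance matrix, S[i,j] = (1/(n-1)) · Σ_k (x_{k,i} - mean_i) · (x_{k,j} - mean_j), divisor n-1 = 4:
  S[X_1,X_1] = ((0)·(0) + (2)·(2) + (-2)·(-2) + (-1)·(-1) + (1)·(1)) / 4 = 10/4 = 2.5
  S[X_1,X_2] = ((0)·(-3.6) + (2)·(2.4) + (-2)·(2.4) + (-1)·(-4.6) + (1)·(3.4)) / 4 = 8/4 = 2
  S[X_2,X_2] = ((-3.6)·(-3.6) + (2.4)·(2.4) + (2.4)·(2.4) + (-4.6)·(-4.6) + (3.4)·(3.4)) / 4 = 57.2/4 = 14.3
  S = [[2.5, 2],
 [2, 14.3]].

Step 3 — invert S. det(S) = 2.5·14.3 - (2)² = 31.75.
  S^{-1} = (1/det) · [[d, -b], [-b, a]] = [[0.4504, -0.063],
 [-0.063, 0.0787]].

Step 4 — quadratic form (x̄ - mu_0)^T · S^{-1} · (x̄ - mu_0):
  S^{-1} · (x̄ - mu_0) = (1.1874, 0.0157),
  (x̄ - mu_0)^T · [...] = (3)·(1.1874) + (2.6)·(0.0157) = 3.6031.

Step 5 — scale by n: T² = 5 · 3.6031 = 18.0157.

T² ≈ 18.0157


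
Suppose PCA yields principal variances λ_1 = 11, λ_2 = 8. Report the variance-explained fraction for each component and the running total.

Step 1 — total variance = trace(Sigma) = Σ λ_i = 11 + 8 = 19.

Step 2 — fraction explained by component i = λ_i / Σ λ:
  PC1: 11/19 = 0.5789
  PC2: 8/19 = 0.4211

Step 3 — cumulative fraction after k components = (λ_1 + ... + λ_k) / Σ λ:
  k = 1: 11/19 = 0.5789
  k = 2: (11 + 8)/19 = 19/19 = 1

Summary (fraction, with percent):

explained: PC1 0.5789 (57.89%), PC2 0.4211 (42.11%);  cumulative: 0.5789, 1


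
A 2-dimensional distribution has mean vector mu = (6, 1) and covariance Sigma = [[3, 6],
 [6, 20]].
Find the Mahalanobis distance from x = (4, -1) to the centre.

Step 1 — centre the observation: (x - mu) = (-2, -2).

Step 2 — invert Sigma. det(Sigma) = 3·20 - (6)² = 24.
  Sigma^{-1} = (1/det) · [[d, -b], [-b, a]] = [[0.8333, -0.25],
 [-0.25, 0.125]].

Step 3 — form the quadratic (x - mu)^T · Sigma^{-1} · (x - mu):
  Sigma^{-1} · (x - mu) = (-1.1667, 0.25).
  (x - mu)^T · [Sigma^{-1} · (x - mu)] = (-2)·(-1.1667) + (-2)·(0.25) = 1.8333.

Step 4 — take square root: d = √(1.8333) ≈ 1.354.

d(x, mu) = √(1.8333) ≈ 1.354


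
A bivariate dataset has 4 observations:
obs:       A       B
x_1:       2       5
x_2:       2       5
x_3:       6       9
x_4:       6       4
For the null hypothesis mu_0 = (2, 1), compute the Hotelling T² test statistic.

Step 1 — sample mean vector:
  mean(A) = (2 + 2 + 6 + 6) / 4 = 16/4 = 4
  mean(B) = (5 + 5 + 9 + 4) / 4 = 23/4 = 5.75
  x̄ = (4, 5.75),  deviation x̄ - mu_0 = (4, 5.75) - (2, 1) = (2, 4.75).

Step 2 — sample covariance matrix, S[i,j] = (1/(n-1)) · Σ_k (x_{k,i} - mean_i) · (x_{k,j} - mean_j), divisor n-1 = 3:
  S[A,A] = ((-2)·(-2) + (-2)·(-2) + (2)·(2) + (2)·(2)) / 3 = 16/3 = 5.3333
  S[A,B] = ((-2)·(-0.75) + (-2)·(-0.75) + (2)·(3.25) + (2)·(-1.75)) / 3 = 6/3 = 2
  S[B,B] = ((-0.75)·(-0.75) + (-0.75)·(-0.75) + (3.25)·(3.25) + (-1.75)·(-1.75)) / 3 = 14.75/3 = 4.9167
  S = [[5.3333, 2],
 [2, 4.9167]].

Step 3 — invert S. det(S) = 5.3333·4.9167 - (2)² = 22.2222.
  S^{-1} = (1/det) · [[d, -b], [-b, a]] = [[0.2213, -0.09],
 [-0.09, 0.24]].

Step 4 — quadratic form (x̄ - mu_0)^T · S^{-1} · (x̄ - mu_0):
  S^{-1} · (x̄ - mu_0) = (0.015, 0.96),
  (x̄ - mu_0)^T · [...] = (2)·(0.015) + (4.75)·(0.96) = 4.59.

Step 5 — scale by n: T² = 4 · 4.59 = 18.36.

T² ≈ 18.36


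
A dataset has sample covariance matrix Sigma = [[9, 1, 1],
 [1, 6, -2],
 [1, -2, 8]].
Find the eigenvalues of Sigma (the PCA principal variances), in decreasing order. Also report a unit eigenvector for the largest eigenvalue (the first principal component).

Step 1 — characteristic polynomial p(λ) = det(λI - Sigma) = λ³ - tr·λ² + c_1·λ - det, where tr = trace, c_1 = sum of the principal 2×2 minors, det = det(Sigma):
  tr = 9 + 6 + 8 = 23,
  c_1 = (9·6 - (1)²) + (9·8 - (1)²) + (6·8 - (-2)²) = 53 + 71 + 44 = 168,
  det = 9·(6·8 - (-2)²) - (1)·((1)·8 - (-2)·(1)) + (1)·((1)·(-2) - 6·(1)) = 9·(44) - (1)·(10) + (1)·(-8) = 378.
  So p(λ) = λ³ - 23λ² + 168λ - 378.
Step 2 — look for an integer root (rational root theorem: any rational root is an integer divisor of 378). Testing λ = 9:
  p(9) = 729 - 1863 + 1512 - 378 = 0  ✓
  Dividing out (λ - 9): p(λ) = (λ - 9)(λ² - 14λ + 42).
Step 3 — remaining eigenvalues from the quadratic λ² - 14λ + 42 = 0:
  Δ = 14² - 4·42 = 196 - 168 = 28,  λ = (14 ± √28)/2 = (14 ± 5.2915)/2 ≈ 9.6458 or 4.3542.
  Sorted: λ_1 = 9.6458,  λ_2 = 9,  λ_3 = 4.3542  (check: sum = 23 = tr ✓).

Step 4 — unit eigenvector for λ_1 ≈ 9.6458: v spans the null space of (Sigma - λ_1 I), whose rows are
  r_1 = (-0.6458, 1, 1),  r_2 = (1, -3.6458, -2),  r_3 = (1, -2, -1.6458).
  v is orthogonal to every row, so take v ∝ r_1 × r_2 = ((1)·(-2) - (1)·(-3.6458), (1)·(1) - (-0.6458)·(-2), (-0.6458)·(-3.6458) - (1)·(1)) ≈ (1.6458, -0.2915, 1.3542).
  Let u = (1.6458, -0.2915, 1.3542).
  ||u|| = √((1.6458)² + (-0.2915)² + (1.3542)²) = √(4.6275) ≈ 2.1512,  v_1 = u/||u|| ≈ (0.7651, -0.1355, 0.6295) (||v_1|| = 1).

λ_1 = 9.6458,  λ_2 = 9,  λ_3 = 4.3542;  v_1 ≈ (0.7651, -0.1355, 0.6295)


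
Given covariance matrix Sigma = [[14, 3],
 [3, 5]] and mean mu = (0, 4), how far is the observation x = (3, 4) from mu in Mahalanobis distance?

Step 1 — centre the observation: (x - mu) = (3, 0).

Step 2 — invert Sigma. det(Sigma) = 14·5 - (3)² = 61.
  Sigma^{-1} = (1/det) · [[d, -b], [-b, a]] = [[0.082, -0.0492],
 [-0.0492, 0.2295]].

Step 3 — form the quadratic (x - mu)^T · Sigma^{-1} · (x - mu):
  Sigma^{-1} · (x - mu) = (0.2459, -0.1475).
  (x - mu)^T · [Sigma^{-1} · (x - mu)] = (3)·(0.2459) + (0)·(-0.1475) = 0.7377.

Step 4 — take square root: d = √(0.7377) ≈ 0.8589.

d(x, mu) = √(0.7377) ≈ 0.8589


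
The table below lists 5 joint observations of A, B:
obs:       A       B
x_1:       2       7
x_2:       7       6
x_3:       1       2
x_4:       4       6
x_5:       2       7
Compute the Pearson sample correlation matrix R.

Step 1 — column means:
  mean(A) = (2 + 7 + 1 + 4 + 2) / 5 = 16/5 = 3.2
  mean(B) = (7 + 6 + 2 + 6 + 7) / 5 = 28/5 = 5.6

Step 2 — sample variances and covariances s[i,j] = (1/(n-1)) · Σ_k (x_{k,i} - mean_i) · (x_{k,j} - mean_j), with n-1 = 4:
  s[A,A] = ((-1.2)·(-1.2) + (3.8)·(3.8) + (-2.2)·(-2.2) + (0.8)·(0.8) + (-1.2)·(-1.2)) / 4 = 22.8/4 = 5.7
  s[A,B] = ((-1.2)·(1.4) + (3.8)·(0.4) + (-2.2)·(-3.6) + (0.8)·(0.4) + (-1.2)·(1.4)) / 4 = 6.4/4 = 1.6
  s[B,B] = ((1.4)·(1.4) + (0.4)·(0.4) + (-3.6)·(-3.6) + (0.4)·(0.4) + (1.4)·(1.4)) / 4 = 17.2/4 = 4.3
  Sample standard deviations s_i = √(s[i,i]):
  s(A) = √(5.7) = 2.3875
  s(B) = √(4.3) = 2.0736

Step 3 — r_{ij} = s_{ij} / (s_i · s_j):
  r[A,A] = 1 (diagonal).
  r[A,B] = 1.6 / (2.3875 · 2.0736) = 1.6 / 4.9508 = 0.3232
  r[B,B] = 1 (diagonal).

R is symmetric with unit diagonal. Assembling:

R = [[1, 0.3232],
 [0.3232, 1]]
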